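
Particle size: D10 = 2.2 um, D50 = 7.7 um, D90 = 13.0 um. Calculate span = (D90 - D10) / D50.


Span = (13.0 - 2.2) / 7.7 = 10.8 / 7.7 = 1.403

1.403


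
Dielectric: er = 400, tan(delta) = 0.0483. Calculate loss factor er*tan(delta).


Loss = 400 * 0.0483 = 19.32

19.32


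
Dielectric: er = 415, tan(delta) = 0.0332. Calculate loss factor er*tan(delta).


Loss = 415 * 0.0332 = 13.778

13.778


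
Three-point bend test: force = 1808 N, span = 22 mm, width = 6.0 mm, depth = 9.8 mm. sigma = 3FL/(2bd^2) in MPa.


sigma = 3*1808*22/(2*6.0*9.8^2) = 103.5 MPa

103.5


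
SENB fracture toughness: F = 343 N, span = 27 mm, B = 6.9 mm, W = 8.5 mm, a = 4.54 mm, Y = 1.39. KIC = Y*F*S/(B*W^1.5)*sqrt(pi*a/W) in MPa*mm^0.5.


KIC = 1.39*343*27/(6.9*8.5^1.5)*sqrt(pi*4.54/8.5) = 97.52

97.52


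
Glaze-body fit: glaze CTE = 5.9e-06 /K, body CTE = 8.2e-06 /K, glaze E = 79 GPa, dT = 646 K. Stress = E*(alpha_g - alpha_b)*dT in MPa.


Stress = 79*1000*(5.9e-06 - 8.2e-06)*646 = -117.4 MPa

-117.4


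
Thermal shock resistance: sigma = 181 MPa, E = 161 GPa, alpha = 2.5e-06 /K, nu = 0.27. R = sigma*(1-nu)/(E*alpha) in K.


R = 181*(1-0.27)/(161*1000*2.5e-06) = 328 K

328


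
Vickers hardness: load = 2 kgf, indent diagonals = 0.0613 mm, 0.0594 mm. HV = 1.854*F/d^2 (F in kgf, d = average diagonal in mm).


d_avg = (0.0613+0.0594)/2 = 0.06035 mm
HV = 1.854*2/0.06035^2 = 1018

1018


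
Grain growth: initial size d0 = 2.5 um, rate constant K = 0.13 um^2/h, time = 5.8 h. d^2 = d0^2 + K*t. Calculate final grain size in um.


d^2 = 2.5^2 + 0.13*5.8 = 7.004
d = sqrt(7.004) = 2.65 um

2.65


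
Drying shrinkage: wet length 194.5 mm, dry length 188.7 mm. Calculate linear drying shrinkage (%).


DS = (194.5 - 188.7) / 194.5 * 100 = 2.98%

2.98


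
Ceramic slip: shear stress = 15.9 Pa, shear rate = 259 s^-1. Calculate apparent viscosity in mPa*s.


eta = tau/gamma * 1000 = 15.9/259 * 1000 = 61.4 mPa*s

61.4


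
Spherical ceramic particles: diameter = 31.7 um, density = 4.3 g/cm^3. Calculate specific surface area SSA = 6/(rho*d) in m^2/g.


SSA = 6 / (4.3 * 31.7) = 0.044 m^2/g

0.044


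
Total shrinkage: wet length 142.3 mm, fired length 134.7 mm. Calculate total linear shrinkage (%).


TS = (142.3 - 134.7) / 142.3 * 100 = 5.34%

5.34


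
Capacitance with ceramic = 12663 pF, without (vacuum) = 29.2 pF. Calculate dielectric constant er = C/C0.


er = 12663 / 29.2 = 433.66

433.66


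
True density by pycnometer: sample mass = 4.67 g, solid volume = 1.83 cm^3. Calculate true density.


TD = 4.67 / 1.83 = 2.552 g/cm^3

2.552


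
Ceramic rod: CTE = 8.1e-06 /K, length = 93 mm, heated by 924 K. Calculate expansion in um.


dL = 8.1e-06 * 93 * 924 * 1000 = 696.049 um

696.049


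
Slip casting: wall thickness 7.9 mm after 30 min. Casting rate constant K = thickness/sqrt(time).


K = 7.9 / sqrt(30) = 7.9 / 5.4772 = 1.442 mm/min^0.5

1.442


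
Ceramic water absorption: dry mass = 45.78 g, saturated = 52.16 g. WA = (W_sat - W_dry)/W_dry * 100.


WA = (52.16 - 45.78) / 45.78 * 100 = 13.94%

13.94


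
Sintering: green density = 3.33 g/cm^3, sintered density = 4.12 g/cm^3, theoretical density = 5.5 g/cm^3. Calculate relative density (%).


Relative = 4.12 / 5.5 * 100 = 74.9%

74.9


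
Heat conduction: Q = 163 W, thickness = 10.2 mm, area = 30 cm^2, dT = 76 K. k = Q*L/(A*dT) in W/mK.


k = 163*10.2/1000/(30/10000*76) = 7.29 W/mK

7.29


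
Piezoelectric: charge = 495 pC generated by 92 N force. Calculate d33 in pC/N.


d33 = 495 / 92 = 5.4 pC/N

5.4


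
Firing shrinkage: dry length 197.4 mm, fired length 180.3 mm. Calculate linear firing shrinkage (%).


FS = (197.4 - 180.3) / 197.4 * 100 = 8.66%

8.66


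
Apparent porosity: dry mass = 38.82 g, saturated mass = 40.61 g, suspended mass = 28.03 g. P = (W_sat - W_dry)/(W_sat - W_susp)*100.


P = (40.61 - 38.82) / (40.61 - 28.03) * 100 = 1.79 / 12.58 * 100 = 14.2%

14.2


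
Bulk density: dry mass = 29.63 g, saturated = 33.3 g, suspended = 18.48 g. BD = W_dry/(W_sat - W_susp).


BD = 29.63 / (33.3 - 18.48) = 29.63 / 14.82 = 1.999 g/cm^3

1.999


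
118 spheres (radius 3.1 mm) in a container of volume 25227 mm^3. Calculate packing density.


V_sphere = 4/3*pi*3.1^3 = 124.7882 mm^3
Total V = 118*124.7882 = 14725.0076 mm^3
PD = 14725.0076 / 25227 = 0.584

0.584


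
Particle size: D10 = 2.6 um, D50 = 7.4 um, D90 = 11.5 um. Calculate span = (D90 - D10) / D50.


Span = (11.5 - 2.6) / 7.4 = 8.9 / 7.4 = 1.203

1.203


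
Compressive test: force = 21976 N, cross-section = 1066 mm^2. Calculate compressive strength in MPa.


CS = 21976 / 1066 = 20.6 MPa

20.6


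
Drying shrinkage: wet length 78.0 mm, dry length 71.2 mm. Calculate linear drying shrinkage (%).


DS = (78.0 - 71.2) / 78.0 * 100 = 8.72%

8.72


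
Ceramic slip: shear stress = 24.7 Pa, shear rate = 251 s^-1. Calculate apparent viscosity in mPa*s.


eta = tau/gamma * 1000 = 24.7/251 * 1000 = 98.4 mPa*s

98.4


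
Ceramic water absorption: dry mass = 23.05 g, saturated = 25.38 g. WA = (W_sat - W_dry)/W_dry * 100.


WA = (25.38 - 23.05) / 23.05 * 100 = 10.11%

10.11


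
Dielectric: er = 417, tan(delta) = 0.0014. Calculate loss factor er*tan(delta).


Loss = 417 * 0.0014 = 0.584

0.584


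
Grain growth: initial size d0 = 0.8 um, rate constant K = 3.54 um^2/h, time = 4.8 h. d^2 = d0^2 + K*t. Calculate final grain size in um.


d^2 = 0.8^2 + 3.54*4.8 = 17.632
d = sqrt(17.632) = 4.2 um

4.2


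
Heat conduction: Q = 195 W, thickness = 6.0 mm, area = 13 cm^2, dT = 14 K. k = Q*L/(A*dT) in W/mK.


k = 195*6.0/1000/(13/10000*14) = 64.29 W/mK

64.29


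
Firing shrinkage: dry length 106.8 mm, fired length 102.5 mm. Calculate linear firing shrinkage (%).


FS = (106.8 - 102.5) / 106.8 * 100 = 4.03%

4.03


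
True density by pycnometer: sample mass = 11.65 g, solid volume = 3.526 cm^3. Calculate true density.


TD = 11.65 / 3.526 = 3.304 g/cm^3

3.304


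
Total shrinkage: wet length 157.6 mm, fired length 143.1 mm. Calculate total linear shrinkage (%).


TS = (157.6 - 143.1) / 157.6 * 100 = 9.2%

9.2


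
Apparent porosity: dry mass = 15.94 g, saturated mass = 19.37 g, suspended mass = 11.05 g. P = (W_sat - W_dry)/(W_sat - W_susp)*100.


P = (19.37 - 15.94) / (19.37 - 11.05) * 100 = 3.43 / 8.32 * 100 = 41.2%

41.2


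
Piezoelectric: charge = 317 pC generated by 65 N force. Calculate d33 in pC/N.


d33 = 317 / 65 = 4.9 pC/N

4.9


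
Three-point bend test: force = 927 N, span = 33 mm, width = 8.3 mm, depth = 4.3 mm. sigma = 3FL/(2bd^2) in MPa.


sigma = 3*927*33/(2*8.3*4.3^2) = 299.0 MPa

299.0


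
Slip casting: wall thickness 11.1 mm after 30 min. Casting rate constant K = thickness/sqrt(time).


K = 11.1 / sqrt(30) = 11.1 / 5.4772 = 2.027 mm/min^0.5

2.027


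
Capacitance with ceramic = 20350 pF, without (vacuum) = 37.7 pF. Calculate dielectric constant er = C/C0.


er = 20350 / 37.7 = 539.79

539.79


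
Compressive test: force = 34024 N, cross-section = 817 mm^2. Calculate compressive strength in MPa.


CS = 34024 / 817 = 41.6 MPa

41.6


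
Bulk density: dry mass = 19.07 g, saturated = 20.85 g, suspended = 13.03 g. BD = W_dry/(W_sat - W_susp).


BD = 19.07 / (20.85 - 13.03) = 19.07 / 7.82 = 2.439 g/cm^3

2.439


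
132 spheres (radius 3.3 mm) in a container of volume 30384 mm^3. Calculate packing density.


V_sphere = 4/3*pi*3.3^3 = 150.5326 mm^3
Total V = 132*150.5326 = 19870.3032 mm^3
PD = 19870.3032 / 30384 = 0.654

0.654


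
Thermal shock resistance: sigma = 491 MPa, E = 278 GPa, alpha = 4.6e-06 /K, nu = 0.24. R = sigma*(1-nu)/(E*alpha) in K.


R = 491*(1-0.24)/(278*1000*4.6e-06) = 292 K

292


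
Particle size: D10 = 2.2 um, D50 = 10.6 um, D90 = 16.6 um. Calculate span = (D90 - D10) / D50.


Span = (16.6 - 2.2) / 10.6 = 14.4 / 10.6 = 1.358

1.358


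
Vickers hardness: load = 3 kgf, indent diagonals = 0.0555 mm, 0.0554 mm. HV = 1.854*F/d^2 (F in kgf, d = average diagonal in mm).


d_avg = (0.0555+0.0554)/2 = 0.05545 mm
HV = 1.854*3/0.05545^2 = 1809

1809


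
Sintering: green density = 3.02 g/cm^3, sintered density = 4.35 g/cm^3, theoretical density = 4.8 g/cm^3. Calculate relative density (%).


Relative = 4.35 / 4.8 * 100 = 90.6%

90.6


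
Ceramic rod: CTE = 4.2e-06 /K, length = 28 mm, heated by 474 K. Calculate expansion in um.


dL = 4.2e-06 * 28 * 474 * 1000 = 55.742 um

55.742


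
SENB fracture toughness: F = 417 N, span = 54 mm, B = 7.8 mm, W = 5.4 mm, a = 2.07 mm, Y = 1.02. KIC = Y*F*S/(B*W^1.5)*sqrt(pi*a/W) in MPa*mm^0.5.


KIC = 1.02*417*54/(7.8*5.4^1.5)*sqrt(pi*2.07/5.4) = 257.52

257.52


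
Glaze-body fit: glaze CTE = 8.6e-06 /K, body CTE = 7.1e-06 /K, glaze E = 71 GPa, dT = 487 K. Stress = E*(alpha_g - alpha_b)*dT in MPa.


Stress = 71*1000*(8.6e-06 - 7.1e-06)*487 = 51.9 MPa

51.9


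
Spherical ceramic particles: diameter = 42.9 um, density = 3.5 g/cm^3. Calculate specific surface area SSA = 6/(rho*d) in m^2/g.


SSA = 6 / (3.5 * 42.9) = 0.04 m^2/g

0.04


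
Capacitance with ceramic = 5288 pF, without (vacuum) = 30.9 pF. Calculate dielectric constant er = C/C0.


er = 5288 / 30.9 = 171.13

171.13


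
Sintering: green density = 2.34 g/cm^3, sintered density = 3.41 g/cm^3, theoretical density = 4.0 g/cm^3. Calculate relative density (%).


Relative = 3.41 / 4.0 * 100 = 85.3%

85.3


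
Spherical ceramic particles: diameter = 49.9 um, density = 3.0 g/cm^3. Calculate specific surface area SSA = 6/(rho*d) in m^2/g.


SSA = 6 / (3.0 * 49.9) = 0.04 m^2/g

0.04


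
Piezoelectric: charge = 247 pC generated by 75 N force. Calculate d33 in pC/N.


d33 = 247 / 75 = 3.3 pC/N

3.3


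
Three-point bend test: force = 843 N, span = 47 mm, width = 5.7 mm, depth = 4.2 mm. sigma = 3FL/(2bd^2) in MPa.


sigma = 3*843*47/(2*5.7*4.2^2) = 591.1 MPa

591.1


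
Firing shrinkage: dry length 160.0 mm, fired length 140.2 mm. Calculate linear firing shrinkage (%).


FS = (160.0 - 140.2) / 160.0 * 100 = 12.38%

12.38


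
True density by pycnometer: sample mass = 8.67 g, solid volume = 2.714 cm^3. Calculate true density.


TD = 8.67 / 2.714 = 3.195 g/cm^3

3.195


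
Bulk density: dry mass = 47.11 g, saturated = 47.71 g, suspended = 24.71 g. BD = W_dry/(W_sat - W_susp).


BD = 47.11 / (47.71 - 24.71) = 47.11 / 23.0 = 2.048 g/cm^3

2.048


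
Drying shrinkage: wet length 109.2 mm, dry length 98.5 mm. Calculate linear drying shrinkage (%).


DS = (109.2 - 98.5) / 109.2 * 100 = 9.8%

9.8


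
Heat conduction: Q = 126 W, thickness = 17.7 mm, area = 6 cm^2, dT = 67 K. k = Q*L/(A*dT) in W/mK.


k = 126*17.7/1000/(6/10000*67) = 55.48 W/mK

55.48


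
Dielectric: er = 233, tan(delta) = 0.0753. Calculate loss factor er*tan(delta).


Loss = 233 * 0.0753 = 17.545

17.545


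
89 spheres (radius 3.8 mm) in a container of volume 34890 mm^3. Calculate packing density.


V_sphere = 4/3*pi*3.8^3 = 229.8473 mm^3
Total V = 89*229.8473 = 20456.4097 mm^3
PD = 20456.4097 / 34890 = 0.586

0.586


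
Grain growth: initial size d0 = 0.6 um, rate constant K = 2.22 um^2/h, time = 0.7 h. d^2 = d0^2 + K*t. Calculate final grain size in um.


d^2 = 0.6^2 + 2.22*0.7 = 1.914
d = sqrt(1.914) = 1.38 um

1.38


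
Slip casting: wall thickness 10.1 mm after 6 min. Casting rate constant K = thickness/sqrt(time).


K = 10.1 / sqrt(6) = 10.1 / 2.4495 = 4.123 mm/min^0.5

4.123


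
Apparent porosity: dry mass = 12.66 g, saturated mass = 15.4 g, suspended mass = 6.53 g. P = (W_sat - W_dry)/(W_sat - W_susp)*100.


P = (15.4 - 12.66) / (15.4 - 6.53) * 100 = 2.74 / 8.87 * 100 = 30.9%

30.9


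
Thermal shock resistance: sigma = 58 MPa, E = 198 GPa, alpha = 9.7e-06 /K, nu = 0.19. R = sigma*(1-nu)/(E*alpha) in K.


R = 58*(1-0.19)/(198*1000*9.7e-06) = 24 K

24


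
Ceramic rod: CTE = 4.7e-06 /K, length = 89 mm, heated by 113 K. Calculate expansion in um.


dL = 4.7e-06 * 89 * 113 * 1000 = 47.268 um

47.268


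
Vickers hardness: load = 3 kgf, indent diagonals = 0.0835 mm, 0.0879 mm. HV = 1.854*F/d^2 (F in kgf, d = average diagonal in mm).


d_avg = (0.0835+0.0879)/2 = 0.0857 mm
HV = 1.854*3/0.0857^2 = 757

757


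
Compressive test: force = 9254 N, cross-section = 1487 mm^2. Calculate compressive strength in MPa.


CS = 9254 / 1487 = 6.2 MPa

6.2


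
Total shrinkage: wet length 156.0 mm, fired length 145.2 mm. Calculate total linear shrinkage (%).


TS = (156.0 - 145.2) / 156.0 * 100 = 6.92%

6.92


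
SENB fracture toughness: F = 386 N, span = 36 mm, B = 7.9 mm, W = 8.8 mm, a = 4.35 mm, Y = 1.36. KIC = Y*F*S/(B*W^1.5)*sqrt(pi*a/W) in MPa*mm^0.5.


KIC = 1.36*386*36/(7.9*8.8^1.5)*sqrt(pi*4.35/8.8) = 114.2

114.2


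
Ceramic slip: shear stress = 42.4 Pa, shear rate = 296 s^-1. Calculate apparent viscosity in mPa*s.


eta = tau/gamma * 1000 = 42.4/296 * 1000 = 143.2 mPa*s

143.2


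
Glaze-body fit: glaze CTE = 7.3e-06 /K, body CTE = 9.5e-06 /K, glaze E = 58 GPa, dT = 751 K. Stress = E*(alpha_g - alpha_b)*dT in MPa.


Stress = 58*1000*(7.3e-06 - 9.5e-06)*751 = -95.8 MPa

-95.8


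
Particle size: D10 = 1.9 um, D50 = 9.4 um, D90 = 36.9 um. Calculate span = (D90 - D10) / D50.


Span = (36.9 - 1.9) / 9.4 = 35.0 / 9.4 = 3.723

3.723


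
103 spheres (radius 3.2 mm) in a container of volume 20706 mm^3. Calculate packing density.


V_sphere = 4/3*pi*3.2^3 = 137.2583 mm^3
Total V = 103*137.2583 = 14137.6049 mm^3
PD = 14137.6049 / 20706 = 0.683

0.683


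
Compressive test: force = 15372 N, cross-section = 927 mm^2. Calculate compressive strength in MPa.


CS = 15372 / 927 = 16.6 MPa

16.6


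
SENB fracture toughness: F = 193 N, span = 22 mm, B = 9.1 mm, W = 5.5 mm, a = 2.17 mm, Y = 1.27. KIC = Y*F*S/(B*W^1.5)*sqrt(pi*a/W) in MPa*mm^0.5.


KIC = 1.27*193*22/(9.1*5.5^1.5)*sqrt(pi*2.17/5.5) = 51.15

51.15


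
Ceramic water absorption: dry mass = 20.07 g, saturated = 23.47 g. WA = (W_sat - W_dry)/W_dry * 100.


WA = (23.47 - 20.07) / 20.07 * 100 = 16.94%

16.94


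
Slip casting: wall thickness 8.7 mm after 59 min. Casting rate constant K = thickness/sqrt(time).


K = 8.7 / sqrt(59) = 8.7 / 7.6811 = 1.133 mm/min^0.5

1.133


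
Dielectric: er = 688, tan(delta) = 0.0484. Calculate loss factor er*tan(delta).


Loss = 688 * 0.0484 = 33.299

33.299


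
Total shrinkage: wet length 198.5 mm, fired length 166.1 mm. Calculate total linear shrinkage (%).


TS = (198.5 - 166.1) / 198.5 * 100 = 16.32%

16.32


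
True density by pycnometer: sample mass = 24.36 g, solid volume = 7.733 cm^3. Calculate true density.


TD = 24.36 / 7.733 = 3.15 g/cm^3

3.15


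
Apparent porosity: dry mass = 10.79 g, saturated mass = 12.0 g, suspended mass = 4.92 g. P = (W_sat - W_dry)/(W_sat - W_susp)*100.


P = (12.0 - 10.79) / (12.0 - 4.92) * 100 = 1.21 / 7.08 * 100 = 17.1%

17.1


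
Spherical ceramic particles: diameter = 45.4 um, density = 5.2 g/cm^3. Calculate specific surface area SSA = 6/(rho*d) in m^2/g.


SSA = 6 / (5.2 * 45.4) = 0.025 m^2/g

0.025


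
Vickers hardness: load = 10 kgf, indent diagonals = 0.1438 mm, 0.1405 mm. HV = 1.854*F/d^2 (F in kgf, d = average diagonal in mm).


d_avg = (0.1438+0.1405)/2 = 0.14215 mm
HV = 1.854*10/0.14215^2 = 918

918


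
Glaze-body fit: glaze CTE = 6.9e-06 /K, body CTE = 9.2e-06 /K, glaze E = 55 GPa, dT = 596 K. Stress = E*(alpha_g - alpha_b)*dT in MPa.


Stress = 55*1000*(6.9e-06 - 9.2e-06)*596 = -75.4 MPa

-75.4


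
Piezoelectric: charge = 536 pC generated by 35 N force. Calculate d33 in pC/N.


d33 = 536 / 35 = 15.3 pC/N

15.3


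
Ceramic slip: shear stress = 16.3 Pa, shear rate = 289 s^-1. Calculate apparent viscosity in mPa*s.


eta = tau/gamma * 1000 = 16.3/289 * 1000 = 56.4 mPa*s

56.4


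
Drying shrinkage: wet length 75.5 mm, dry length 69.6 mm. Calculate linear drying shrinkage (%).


DS = (75.5 - 69.6) / 75.5 * 100 = 7.81%

7.81


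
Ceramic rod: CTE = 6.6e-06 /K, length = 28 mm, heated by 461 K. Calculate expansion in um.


dL = 6.6e-06 * 28 * 461 * 1000 = 85.193 um

85.193


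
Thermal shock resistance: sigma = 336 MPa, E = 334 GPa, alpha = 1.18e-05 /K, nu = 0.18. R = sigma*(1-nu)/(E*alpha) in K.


R = 336*(1-0.18)/(334*1000*1.18e-05) = 70 K

70


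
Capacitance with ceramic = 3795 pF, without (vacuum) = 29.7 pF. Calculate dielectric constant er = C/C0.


er = 3795 / 29.7 = 127.78

127.78


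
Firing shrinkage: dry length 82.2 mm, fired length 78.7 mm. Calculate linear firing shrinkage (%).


FS = (82.2 - 78.7) / 82.2 * 100 = 4.26%

4.26


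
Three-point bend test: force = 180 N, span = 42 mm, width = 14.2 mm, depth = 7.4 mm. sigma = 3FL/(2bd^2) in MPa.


sigma = 3*180*42/(2*14.2*7.4^2) = 14.6 MPa

14.6


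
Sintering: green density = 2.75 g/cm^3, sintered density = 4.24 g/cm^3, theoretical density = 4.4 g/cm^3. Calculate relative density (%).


Relative = 4.24 / 4.4 * 100 = 96.4%

96.4


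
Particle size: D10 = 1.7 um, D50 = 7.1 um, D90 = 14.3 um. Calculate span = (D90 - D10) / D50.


Span = (14.3 - 1.7) / 7.1 = 12.6 / 7.1 = 1.775

1.775


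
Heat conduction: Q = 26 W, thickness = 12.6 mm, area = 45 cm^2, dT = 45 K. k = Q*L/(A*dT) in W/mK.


k = 26*12.6/1000/(45/10000*45) = 1.62 W/mK

1.62


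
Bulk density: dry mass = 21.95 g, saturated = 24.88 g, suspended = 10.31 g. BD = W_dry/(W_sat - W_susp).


BD = 21.95 / (24.88 - 10.31) = 21.95 / 14.57 = 1.507 g/cm^3

1.507


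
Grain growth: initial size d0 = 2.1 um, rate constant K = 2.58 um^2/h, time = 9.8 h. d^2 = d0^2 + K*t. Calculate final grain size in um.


d^2 = 2.1^2 + 2.58*9.8 = 29.694
d = sqrt(29.694) = 5.45 um

5.45


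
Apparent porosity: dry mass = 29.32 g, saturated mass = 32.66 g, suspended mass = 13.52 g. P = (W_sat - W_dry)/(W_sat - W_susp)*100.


P = (32.66 - 29.32) / (32.66 - 13.52) * 100 = 3.34 / 19.14 * 100 = 17.5%

17.5


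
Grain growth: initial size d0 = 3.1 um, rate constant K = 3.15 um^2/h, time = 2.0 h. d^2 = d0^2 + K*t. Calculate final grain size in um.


d^2 = 3.1^2 + 3.15*2.0 = 15.91
d = sqrt(15.91) = 3.99 um

3.99


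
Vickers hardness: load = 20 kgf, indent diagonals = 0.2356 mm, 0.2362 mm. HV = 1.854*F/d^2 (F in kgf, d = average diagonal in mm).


d_avg = (0.2356+0.2362)/2 = 0.2359 mm
HV = 1.854*20/0.2359^2 = 666

666


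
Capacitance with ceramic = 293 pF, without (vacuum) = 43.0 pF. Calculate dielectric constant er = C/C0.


er = 293 / 43.0 = 6.81

6.81


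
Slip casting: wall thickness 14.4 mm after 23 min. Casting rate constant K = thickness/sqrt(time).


K = 14.4 / sqrt(23) = 14.4 / 4.7958 = 3.003 mm/min^0.5

3.003


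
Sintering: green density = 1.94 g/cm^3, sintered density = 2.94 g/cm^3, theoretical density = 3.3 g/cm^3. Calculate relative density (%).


Relative = 2.94 / 3.3 * 100 = 89.1%

89.1


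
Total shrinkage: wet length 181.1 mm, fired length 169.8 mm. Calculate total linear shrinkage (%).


TS = (181.1 - 169.8) / 181.1 * 100 = 6.24%

6.24


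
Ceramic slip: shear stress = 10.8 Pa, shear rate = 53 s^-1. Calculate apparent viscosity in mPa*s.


eta = tau/gamma * 1000 = 10.8/53 * 1000 = 203.8 mPa*s

203.8


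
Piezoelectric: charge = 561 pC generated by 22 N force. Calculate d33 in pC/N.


d33 = 561 / 22 = 25.5 pC/N

25.5


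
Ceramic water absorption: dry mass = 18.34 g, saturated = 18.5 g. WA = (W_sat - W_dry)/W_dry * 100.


WA = (18.5 - 18.34) / 18.34 * 100 = 0.87%

0.87


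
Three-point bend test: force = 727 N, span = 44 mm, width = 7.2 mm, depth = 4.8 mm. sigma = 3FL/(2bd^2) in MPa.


sigma = 3*727*44/(2*7.2*4.8^2) = 289.2 MPa

289.2


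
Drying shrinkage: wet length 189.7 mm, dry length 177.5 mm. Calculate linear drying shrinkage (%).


DS = (189.7 - 177.5) / 189.7 * 100 = 6.43%

6.43


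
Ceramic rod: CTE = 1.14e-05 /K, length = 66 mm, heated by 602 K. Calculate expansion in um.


dL = 1.14e-05 * 66 * 602 * 1000 = 452.945 um

452.945


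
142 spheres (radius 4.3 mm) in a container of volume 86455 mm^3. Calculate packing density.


V_sphere = 4/3*pi*4.3^3 = 333.0381 mm^3
Total V = 142*333.0381 = 47291.4102 mm^3
PD = 47291.4102 / 86455 = 0.547

0.547


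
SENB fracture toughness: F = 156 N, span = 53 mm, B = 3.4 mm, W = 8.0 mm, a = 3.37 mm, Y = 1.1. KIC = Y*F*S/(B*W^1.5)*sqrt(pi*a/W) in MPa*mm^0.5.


KIC = 1.1*156*53/(3.4*8.0^1.5)*sqrt(pi*3.37/8.0) = 136.0

136.0


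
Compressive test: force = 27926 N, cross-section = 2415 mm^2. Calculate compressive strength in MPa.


CS = 27926 / 2415 = 11.6 MPa

11.6


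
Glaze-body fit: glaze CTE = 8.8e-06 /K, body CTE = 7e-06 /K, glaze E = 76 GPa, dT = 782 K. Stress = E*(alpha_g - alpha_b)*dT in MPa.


Stress = 76*1000*(8.8e-06 - 7e-06)*782 = 107.0 MPa

107.0


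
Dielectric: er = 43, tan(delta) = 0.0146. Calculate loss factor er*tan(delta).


Loss = 43 * 0.0146 = 0.628

0.628


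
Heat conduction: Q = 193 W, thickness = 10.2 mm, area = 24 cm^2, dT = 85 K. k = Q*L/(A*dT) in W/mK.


k = 193*10.2/1000/(24/10000*85) = 9.65 W/mK

9.65


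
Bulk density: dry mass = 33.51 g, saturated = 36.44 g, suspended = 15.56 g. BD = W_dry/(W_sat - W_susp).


BD = 33.51 / (36.44 - 15.56) = 33.51 / 20.88 = 1.605 g/cm^3

1.605


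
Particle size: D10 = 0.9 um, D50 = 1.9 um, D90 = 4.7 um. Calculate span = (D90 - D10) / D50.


Span = (4.7 - 0.9) / 1.9 = 3.8 / 1.9 = 2.0

2.0


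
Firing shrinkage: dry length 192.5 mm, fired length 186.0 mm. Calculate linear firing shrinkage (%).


FS = (192.5 - 186.0) / 192.5 * 100 = 3.38%

3.38


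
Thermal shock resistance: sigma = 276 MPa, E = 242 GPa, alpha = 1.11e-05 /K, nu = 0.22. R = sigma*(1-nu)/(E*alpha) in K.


R = 276*(1-0.22)/(242*1000*1.11e-05) = 80 K

80


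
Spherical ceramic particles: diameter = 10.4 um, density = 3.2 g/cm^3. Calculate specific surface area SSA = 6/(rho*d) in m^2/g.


SSA = 6 / (3.2 * 10.4) = 0.18 m^2/g

0.18


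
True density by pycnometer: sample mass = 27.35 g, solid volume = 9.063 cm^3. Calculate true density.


TD = 27.35 / 9.063 = 3.018 g/cm^3

3.018


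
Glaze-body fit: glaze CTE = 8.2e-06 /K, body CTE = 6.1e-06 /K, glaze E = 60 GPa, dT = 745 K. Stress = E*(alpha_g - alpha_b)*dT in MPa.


Stress = 60*1000*(8.2e-06 - 6.1e-06)*745 = 93.9 MPa

93.9


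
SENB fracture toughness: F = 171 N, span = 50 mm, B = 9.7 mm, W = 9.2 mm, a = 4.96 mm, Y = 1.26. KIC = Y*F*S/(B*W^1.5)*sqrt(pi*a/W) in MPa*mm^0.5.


KIC = 1.26*171*50/(9.7*9.2^1.5)*sqrt(pi*4.96/9.2) = 51.8

51.8


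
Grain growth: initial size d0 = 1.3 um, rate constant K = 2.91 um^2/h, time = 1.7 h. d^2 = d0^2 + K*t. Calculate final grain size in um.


d^2 = 1.3^2 + 2.91*1.7 = 6.637
d = sqrt(6.637) = 2.58 um

2.58


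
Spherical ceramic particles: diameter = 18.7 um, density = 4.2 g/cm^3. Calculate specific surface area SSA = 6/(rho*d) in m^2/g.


SSA = 6 / (4.2 * 18.7) = 0.076 m^2/g

0.076


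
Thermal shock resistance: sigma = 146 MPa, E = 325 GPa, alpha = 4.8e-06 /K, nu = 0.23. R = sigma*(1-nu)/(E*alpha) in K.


R = 146*(1-0.23)/(325*1000*4.8e-06) = 72 K

72


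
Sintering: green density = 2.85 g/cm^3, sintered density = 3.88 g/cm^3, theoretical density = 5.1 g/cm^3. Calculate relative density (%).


Relative = 3.88 / 5.1 * 100 = 76.1%

76.1


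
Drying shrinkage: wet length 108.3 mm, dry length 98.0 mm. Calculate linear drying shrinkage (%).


DS = (108.3 - 98.0) / 108.3 * 100 = 9.51%

9.51


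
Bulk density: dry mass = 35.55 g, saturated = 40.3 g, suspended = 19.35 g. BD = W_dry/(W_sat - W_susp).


BD = 35.55 / (40.3 - 19.35) = 35.55 / 20.95 = 1.697 g/cm^3

1.697


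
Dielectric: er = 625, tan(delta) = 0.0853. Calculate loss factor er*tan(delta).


Loss = 625 * 0.0853 = 53.313

53.313


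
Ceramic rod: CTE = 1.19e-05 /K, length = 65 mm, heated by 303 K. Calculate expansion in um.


dL = 1.19e-05 * 65 * 303 * 1000 = 234.371 um

234.371


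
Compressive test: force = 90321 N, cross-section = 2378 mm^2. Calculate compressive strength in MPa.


CS = 90321 / 2378 = 38.0 MPa

38.0


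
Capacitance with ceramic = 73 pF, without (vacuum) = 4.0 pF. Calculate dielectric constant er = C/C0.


er = 73 / 4.0 = 18.25

18.25


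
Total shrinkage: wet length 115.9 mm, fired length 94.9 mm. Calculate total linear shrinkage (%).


TS = (115.9 - 94.9) / 115.9 * 100 = 18.12%

18.12


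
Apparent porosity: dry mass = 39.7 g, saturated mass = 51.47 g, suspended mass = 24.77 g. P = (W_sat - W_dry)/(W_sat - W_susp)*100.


P = (51.47 - 39.7) / (51.47 - 24.77) * 100 = 11.77 / 26.7 * 100 = 44.1%

44.1


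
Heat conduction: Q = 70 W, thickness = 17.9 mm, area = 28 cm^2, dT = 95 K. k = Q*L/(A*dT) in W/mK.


k = 70*17.9/1000/(28/10000*95) = 4.71 W/mK

4.71


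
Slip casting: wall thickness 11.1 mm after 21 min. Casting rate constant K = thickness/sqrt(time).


K = 11.1 / sqrt(21) = 11.1 / 4.5826 = 2.422 mm/min^0.5

2.422


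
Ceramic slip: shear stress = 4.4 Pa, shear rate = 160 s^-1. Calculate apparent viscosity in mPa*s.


eta = tau/gamma * 1000 = 4.4/160 * 1000 = 27.5 mPa*s

27.5


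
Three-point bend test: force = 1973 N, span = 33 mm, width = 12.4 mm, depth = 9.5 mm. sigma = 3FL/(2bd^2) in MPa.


sigma = 3*1973*33/(2*12.4*9.5^2) = 87.3 MPa

87.3


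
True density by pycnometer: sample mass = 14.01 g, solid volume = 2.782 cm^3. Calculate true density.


TD = 14.01 / 2.782 = 5.036 g/cm^3

5.036


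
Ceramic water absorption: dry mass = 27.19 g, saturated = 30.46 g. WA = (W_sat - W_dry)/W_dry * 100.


WA = (30.46 - 27.19) / 27.19 * 100 = 12.03%

12.03


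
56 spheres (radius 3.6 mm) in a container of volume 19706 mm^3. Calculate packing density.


V_sphere = 4/3*pi*3.6^3 = 195.4322 mm^3
Total V = 56*195.4322 = 10944.2032 mm^3
PD = 10944.2032 / 19706 = 0.555

0.555


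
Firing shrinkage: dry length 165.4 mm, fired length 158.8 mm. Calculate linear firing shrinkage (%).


FS = (165.4 - 158.8) / 165.4 * 100 = 3.99%

3.99


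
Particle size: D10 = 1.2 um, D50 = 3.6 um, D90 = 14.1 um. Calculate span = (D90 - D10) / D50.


Span = (14.1 - 1.2) / 3.6 = 12.9 / 3.6 = 3.583

3.583


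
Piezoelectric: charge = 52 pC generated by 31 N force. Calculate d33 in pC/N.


d33 = 52 / 31 = 1.7 pC/N

1.7


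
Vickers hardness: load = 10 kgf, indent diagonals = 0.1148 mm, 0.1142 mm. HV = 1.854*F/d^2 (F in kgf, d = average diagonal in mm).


d_avg = (0.1148+0.1142)/2 = 0.1145 mm
HV = 1.854*10/0.1145^2 = 1414

1414


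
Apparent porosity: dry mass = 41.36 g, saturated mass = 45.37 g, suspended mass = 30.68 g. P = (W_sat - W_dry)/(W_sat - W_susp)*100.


P = (45.37 - 41.36) / (45.37 - 30.68) * 100 = 4.01 / 14.69 * 100 = 27.3%

27.3


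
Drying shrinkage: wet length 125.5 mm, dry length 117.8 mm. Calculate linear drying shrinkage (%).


DS = (125.5 - 117.8) / 125.5 * 100 = 6.14%

6.14


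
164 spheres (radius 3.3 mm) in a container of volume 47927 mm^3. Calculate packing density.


V_sphere = 4/3*pi*3.3^3 = 150.5326 mm^3
Total V = 164*150.5326 = 24687.3464 mm^3
PD = 24687.3464 / 47927 = 0.515

0.515


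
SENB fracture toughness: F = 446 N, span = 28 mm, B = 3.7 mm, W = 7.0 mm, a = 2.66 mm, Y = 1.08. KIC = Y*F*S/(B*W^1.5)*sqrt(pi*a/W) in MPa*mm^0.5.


KIC = 1.08*446*28/(3.7*7.0^1.5)*sqrt(pi*2.66/7.0) = 215.05

215.05


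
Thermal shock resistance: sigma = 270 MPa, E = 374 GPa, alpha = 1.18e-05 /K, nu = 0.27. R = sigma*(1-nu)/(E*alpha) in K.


R = 270*(1-0.27)/(374*1000*1.18e-05) = 45 K

45


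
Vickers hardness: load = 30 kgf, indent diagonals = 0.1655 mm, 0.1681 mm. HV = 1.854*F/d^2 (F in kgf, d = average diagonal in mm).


d_avg = (0.1655+0.1681)/2 = 0.1668 mm
HV = 1.854*30/0.1668^2 = 1999

1999


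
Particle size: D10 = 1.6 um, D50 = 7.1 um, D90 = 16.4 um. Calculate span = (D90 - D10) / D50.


Span = (16.4 - 1.6) / 7.1 = 14.8 / 7.1 = 2.085

2.085


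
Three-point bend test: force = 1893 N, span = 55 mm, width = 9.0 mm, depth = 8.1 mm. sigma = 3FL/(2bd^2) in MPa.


sigma = 3*1893*55/(2*9.0*8.1^2) = 264.5 MPa

264.5


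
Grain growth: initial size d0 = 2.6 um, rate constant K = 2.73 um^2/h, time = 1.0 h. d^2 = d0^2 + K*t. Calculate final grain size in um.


d^2 = 2.6^2 + 2.73*1.0 = 9.49
d = sqrt(9.49) = 3.08 um

3.08


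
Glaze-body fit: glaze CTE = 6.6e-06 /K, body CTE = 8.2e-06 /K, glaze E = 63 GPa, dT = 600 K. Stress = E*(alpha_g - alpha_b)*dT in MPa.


Stress = 63*1000*(6.6e-06 - 8.2e-06)*600 = -60.5 MPa

-60.5


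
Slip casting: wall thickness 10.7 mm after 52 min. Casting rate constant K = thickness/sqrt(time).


K = 10.7 / sqrt(52) = 10.7 / 7.2111 = 1.484 mm/min^0.5

1.484


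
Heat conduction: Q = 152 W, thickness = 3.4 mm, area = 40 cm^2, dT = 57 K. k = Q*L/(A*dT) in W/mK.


k = 152*3.4/1000/(40/10000*57) = 2.27 W/mK

2.27


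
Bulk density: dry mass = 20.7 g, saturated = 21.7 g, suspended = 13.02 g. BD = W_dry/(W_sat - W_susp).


BD = 20.7 / (21.7 - 13.02) = 20.7 / 8.68 = 2.385 g/cm^3

2.385


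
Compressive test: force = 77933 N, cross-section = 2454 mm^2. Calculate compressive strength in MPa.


CS = 77933 / 2454 = 31.8 MPa

31.8


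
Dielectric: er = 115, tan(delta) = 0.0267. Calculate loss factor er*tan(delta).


Loss = 115 * 0.0267 = 3.071

3.071


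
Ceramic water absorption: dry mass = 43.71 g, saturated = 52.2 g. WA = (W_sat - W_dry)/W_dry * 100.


WA = (52.2 - 43.71) / 43.71 * 100 = 19.42%

19.42


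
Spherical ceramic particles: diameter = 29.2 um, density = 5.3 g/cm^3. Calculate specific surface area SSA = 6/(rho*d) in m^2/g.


SSA = 6 / (5.3 * 29.2) = 0.039 m^2/g

0.039


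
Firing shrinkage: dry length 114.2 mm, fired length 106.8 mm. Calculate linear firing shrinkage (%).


FS = (114.2 - 106.8) / 114.2 * 100 = 6.48%

6.48


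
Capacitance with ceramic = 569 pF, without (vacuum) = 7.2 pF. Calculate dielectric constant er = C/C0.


er = 569 / 7.2 = 79.03

79.03


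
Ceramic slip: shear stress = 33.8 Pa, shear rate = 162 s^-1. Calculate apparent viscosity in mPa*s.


eta = tau/gamma * 1000 = 33.8/162 * 1000 = 208.6 mPa*s

208.6


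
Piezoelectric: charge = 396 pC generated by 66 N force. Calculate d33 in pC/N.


d33 = 396 / 66 = 6.0 pC/N

6.0


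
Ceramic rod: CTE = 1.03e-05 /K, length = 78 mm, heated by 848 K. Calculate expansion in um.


dL = 1.03e-05 * 78 * 848 * 1000 = 681.283 um

681.283


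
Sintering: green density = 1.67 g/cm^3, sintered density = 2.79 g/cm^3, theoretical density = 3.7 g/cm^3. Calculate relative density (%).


Relative = 2.79 / 3.7 * 100 = 75.4%

75.4


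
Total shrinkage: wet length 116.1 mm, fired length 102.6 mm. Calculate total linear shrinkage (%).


TS = (116.1 - 102.6) / 116.1 * 100 = 11.63%

11.63


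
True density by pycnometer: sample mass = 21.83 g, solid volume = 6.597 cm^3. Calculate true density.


TD = 21.83 / 6.597 = 3.309 g/cm^3

3.309


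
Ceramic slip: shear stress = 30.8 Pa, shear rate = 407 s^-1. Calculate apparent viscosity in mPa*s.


eta = tau/gamma * 1000 = 30.8/407 * 1000 = 75.7 mPa*s

75.7


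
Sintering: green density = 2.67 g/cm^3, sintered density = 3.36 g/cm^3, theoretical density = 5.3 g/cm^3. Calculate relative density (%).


Relative = 3.36 / 5.3 * 100 = 63.4%

63.4


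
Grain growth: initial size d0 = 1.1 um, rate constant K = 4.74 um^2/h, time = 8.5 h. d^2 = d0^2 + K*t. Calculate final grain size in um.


d^2 = 1.1^2 + 4.74*8.5 = 41.5
d = sqrt(41.5) = 6.44 um

6.44


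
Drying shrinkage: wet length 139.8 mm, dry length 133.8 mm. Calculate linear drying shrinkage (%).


DS = (139.8 - 133.8) / 139.8 * 100 = 4.29%

4.29


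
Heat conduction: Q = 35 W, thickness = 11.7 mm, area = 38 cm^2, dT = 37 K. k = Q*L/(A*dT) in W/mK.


k = 35*11.7/1000/(38/10000*37) = 2.91 W/mK

2.91


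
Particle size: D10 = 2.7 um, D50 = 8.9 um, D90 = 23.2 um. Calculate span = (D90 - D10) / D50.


Span = (23.2 - 2.7) / 8.9 = 20.5 / 8.9 = 2.303

2.303


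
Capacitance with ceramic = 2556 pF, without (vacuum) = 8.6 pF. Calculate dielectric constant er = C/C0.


er = 2556 / 8.6 = 297.21

297.21


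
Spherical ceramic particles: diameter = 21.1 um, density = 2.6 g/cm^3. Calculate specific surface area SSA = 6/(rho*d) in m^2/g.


SSA = 6 / (2.6 * 21.1) = 0.109 m^2/g

0.109


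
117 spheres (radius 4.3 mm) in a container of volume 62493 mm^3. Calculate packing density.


V_sphere = 4/3*pi*4.3^3 = 333.0381 mm^3
Total V = 117*333.0381 = 38965.4577 mm^3
PD = 38965.4577 / 62493 = 0.624

0.624


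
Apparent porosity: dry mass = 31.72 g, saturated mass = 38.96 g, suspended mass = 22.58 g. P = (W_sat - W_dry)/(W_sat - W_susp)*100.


P = (38.96 - 31.72) / (38.96 - 22.58) * 100 = 7.24 / 16.38 * 100 = 44.2%

44.2


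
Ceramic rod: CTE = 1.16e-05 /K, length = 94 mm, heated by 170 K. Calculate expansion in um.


dL = 1.16e-05 * 94 * 170 * 1000 = 185.368 um

185.368


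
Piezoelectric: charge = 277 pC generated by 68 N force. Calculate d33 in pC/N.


d33 = 277 / 68 = 4.1 pC/N

4.1


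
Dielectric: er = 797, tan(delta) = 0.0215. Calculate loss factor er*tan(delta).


Loss = 797 * 0.0215 = 17.136

17.136


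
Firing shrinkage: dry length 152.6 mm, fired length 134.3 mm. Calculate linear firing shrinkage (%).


FS = (152.6 - 134.3) / 152.6 * 100 = 11.99%

11.99


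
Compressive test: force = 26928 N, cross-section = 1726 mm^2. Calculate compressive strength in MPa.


CS = 26928 / 1726 = 15.6 MPa

15.6


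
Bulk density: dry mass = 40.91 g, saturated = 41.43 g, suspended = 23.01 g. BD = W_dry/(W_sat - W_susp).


BD = 40.91 / (41.43 - 23.01) = 40.91 / 18.42 = 2.221 g/cm^3

2.221


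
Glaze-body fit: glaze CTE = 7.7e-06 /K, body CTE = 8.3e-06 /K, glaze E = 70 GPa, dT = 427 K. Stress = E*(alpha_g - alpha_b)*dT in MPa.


Stress = 70*1000*(7.7e-06 - 8.3e-06)*427 = -17.9 MPa

-17.9


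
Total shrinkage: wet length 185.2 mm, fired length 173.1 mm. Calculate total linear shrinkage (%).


TS = (185.2 - 173.1) / 185.2 * 100 = 6.53%

6.53


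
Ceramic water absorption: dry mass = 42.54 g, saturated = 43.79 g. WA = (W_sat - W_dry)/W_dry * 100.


WA = (43.79 - 42.54) / 42.54 * 100 = 2.94%

2.94


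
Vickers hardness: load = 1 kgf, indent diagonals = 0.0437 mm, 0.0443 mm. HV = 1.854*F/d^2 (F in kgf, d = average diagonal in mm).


d_avg = (0.0437+0.0443)/2 = 0.044 mm
HV = 1.854*1/0.044^2 = 958

958


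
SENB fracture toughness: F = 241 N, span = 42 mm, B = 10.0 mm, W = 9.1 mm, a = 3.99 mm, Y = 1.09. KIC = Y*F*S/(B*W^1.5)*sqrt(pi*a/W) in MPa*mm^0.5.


KIC = 1.09*241*42/(10.0*9.1^1.5)*sqrt(pi*3.99/9.1) = 47.17

47.17


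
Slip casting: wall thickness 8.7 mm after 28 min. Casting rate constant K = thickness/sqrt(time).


K = 8.7 / sqrt(28) = 8.7 / 5.2915 = 1.644 mm/min^0.5

1.644


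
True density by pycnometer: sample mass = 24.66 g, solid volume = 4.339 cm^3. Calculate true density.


TD = 24.66 / 4.339 = 5.683 g/cm^3

5.683


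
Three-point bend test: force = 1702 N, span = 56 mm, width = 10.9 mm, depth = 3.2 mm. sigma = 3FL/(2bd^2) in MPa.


sigma = 3*1702*56/(2*10.9*3.2^2) = 1280.9 MPa

1280.9


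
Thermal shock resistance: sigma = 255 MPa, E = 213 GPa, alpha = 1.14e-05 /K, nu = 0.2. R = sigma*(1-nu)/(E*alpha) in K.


R = 255*(1-0.2)/(213*1000*1.14e-05) = 84 K

84


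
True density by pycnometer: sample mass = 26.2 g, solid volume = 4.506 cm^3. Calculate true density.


TD = 26.2 / 4.506 = 5.814 g/cm^3

5.814


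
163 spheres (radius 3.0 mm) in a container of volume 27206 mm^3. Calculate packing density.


V_sphere = 4/3*pi*3.0^3 = 113.0973 mm^3
Total V = 163*113.0973 = 18434.8599 mm^3
PD = 18434.8599 / 27206 = 0.678

0.678


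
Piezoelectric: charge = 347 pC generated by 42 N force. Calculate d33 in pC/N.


d33 = 347 / 42 = 8.3 pC/N

8.3


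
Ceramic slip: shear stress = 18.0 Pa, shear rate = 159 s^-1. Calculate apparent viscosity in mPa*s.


eta = tau/gamma * 1000 = 18.0/159 * 1000 = 113.2 mPa*s

113.2


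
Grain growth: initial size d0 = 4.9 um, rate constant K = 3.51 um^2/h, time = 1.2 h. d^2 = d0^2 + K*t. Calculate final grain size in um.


d^2 = 4.9^2 + 3.51*1.2 = 28.222
d = sqrt(28.222) = 5.31 um

5.31


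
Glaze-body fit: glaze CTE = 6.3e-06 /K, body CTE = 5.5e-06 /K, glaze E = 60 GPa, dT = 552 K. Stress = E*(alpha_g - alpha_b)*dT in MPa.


Stress = 60*1000*(6.3e-06 - 5.5e-06)*552 = 26.5 MPa

26.5


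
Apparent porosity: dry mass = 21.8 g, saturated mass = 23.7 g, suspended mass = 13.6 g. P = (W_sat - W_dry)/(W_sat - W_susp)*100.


P = (23.7 - 21.8) / (23.7 - 13.6) * 100 = 1.9 / 10.1 * 100 = 18.8%

18.8


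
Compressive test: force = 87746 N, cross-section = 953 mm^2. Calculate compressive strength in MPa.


CS = 87746 / 953 = 92.1 MPa

92.1


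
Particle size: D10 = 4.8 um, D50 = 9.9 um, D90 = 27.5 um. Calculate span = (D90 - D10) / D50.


Span = (27.5 - 4.8) / 9.9 = 22.7 / 9.9 = 2.293

2.293


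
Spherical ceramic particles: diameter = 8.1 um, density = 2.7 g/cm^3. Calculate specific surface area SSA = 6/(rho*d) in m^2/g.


SSA = 6 / (2.7 * 8.1) = 0.274 m^2/g

0.274


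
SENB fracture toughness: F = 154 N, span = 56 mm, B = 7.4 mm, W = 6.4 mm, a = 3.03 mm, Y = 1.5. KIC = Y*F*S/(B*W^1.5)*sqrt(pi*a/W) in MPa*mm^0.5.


KIC = 1.5*154*56/(7.4*6.4^1.5)*sqrt(pi*3.03/6.4) = 131.68

131.68


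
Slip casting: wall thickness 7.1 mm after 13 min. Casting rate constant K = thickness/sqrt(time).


K = 7.1 / sqrt(13) = 7.1 / 3.6056 = 1.969 mm/min^0.5

1.969


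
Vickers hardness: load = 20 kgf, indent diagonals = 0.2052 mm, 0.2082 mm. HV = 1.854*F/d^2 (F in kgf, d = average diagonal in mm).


d_avg = (0.2052+0.2082)/2 = 0.2067 mm
HV = 1.854*20/0.2067^2 = 868

868


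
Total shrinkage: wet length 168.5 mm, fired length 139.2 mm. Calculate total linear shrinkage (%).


TS = (168.5 - 139.2) / 168.5 * 100 = 17.39%

17.39


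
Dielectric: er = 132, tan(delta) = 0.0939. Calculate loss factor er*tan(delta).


Loss = 132 * 0.0939 = 12.395

12.395


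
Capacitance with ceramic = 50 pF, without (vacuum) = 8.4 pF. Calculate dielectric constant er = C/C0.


er = 50 / 8.4 = 5.95

5.95


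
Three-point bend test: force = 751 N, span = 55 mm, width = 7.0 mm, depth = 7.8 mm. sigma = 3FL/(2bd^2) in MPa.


sigma = 3*751*55/(2*7.0*7.8^2) = 145.5 MPa

145.5


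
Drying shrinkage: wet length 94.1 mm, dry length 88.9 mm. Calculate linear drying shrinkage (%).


DS = (94.1 - 88.9) / 94.1 * 100 = 5.53%

5.53


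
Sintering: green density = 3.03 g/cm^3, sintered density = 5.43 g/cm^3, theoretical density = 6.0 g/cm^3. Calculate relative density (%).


Relative = 5.43 / 6.0 * 100 = 90.5%

90.5


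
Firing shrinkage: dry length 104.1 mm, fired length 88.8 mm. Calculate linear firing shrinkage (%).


FS = (104.1 - 88.8) / 104.1 * 100 = 14.7%

14.7


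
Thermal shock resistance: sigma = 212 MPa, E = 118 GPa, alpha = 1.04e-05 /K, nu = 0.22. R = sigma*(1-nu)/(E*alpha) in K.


R = 212*(1-0.22)/(118*1000*1.04e-05) = 135 K

135


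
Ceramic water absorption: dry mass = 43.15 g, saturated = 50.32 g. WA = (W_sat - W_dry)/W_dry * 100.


WA = (50.32 - 43.15) / 43.15 * 100 = 16.62%

16.62


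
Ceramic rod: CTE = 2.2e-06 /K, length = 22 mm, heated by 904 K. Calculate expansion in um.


dL = 2.2e-06 * 22 * 904 * 1000 = 43.754 um

43.754
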